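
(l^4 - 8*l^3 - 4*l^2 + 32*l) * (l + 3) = l^5 - 5*l^4 - 28*l^3 + 20*l^2 + 96*l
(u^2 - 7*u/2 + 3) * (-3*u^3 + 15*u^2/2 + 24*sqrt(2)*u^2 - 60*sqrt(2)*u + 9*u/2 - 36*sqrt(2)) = -3*u^5 + 18*u^4 + 24*sqrt(2)*u^4 - 144*sqrt(2)*u^3 - 123*u^3/4 + 27*u^2/4 + 246*sqrt(2)*u^2 - 54*sqrt(2)*u + 27*u/2 - 108*sqrt(2)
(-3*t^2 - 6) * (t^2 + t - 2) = -3*t^4 - 3*t^3 - 6*t + 12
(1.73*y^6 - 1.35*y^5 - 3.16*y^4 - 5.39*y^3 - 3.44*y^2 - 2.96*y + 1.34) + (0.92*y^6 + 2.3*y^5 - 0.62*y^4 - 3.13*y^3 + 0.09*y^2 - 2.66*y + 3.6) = 2.65*y^6 + 0.95*y^5 - 3.78*y^4 - 8.52*y^3 - 3.35*y^2 - 5.62*y + 4.94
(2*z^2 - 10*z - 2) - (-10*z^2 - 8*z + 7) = 12*z^2 - 2*z - 9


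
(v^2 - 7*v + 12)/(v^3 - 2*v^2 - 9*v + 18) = (v - 4)/(v^2 + v - 6)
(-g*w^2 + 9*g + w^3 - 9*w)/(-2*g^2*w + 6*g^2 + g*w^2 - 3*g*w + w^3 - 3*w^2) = (w + 3)/(2*g + w)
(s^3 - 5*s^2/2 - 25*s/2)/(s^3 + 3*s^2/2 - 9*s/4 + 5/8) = 4*s*(s - 5)/(4*s^2 - 4*s + 1)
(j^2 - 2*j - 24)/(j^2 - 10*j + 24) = (j + 4)/(j - 4)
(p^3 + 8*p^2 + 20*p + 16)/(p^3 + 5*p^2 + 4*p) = (p^2 + 4*p + 4)/(p*(p + 1))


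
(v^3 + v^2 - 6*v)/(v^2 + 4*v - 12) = v*(v + 3)/(v + 6)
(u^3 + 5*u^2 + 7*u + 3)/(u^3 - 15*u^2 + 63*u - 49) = (u^3 + 5*u^2 + 7*u + 3)/(u^3 - 15*u^2 + 63*u - 49)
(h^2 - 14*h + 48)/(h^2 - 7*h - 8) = (h - 6)/(h + 1)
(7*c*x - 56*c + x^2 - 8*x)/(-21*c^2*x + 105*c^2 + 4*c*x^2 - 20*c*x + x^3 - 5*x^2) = (x - 8)/(-3*c*x + 15*c + x^2 - 5*x)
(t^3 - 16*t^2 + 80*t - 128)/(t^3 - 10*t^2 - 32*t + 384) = (t^2 - 8*t + 16)/(t^2 - 2*t - 48)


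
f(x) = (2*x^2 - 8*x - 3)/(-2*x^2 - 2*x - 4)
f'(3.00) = -0.30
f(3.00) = 0.32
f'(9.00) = -0.05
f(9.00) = -0.47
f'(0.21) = 0.95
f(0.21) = 1.02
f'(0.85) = -0.24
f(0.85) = 1.17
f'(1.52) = -0.46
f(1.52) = 0.90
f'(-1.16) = 1.65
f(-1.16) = -2.05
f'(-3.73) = -0.25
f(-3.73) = -2.24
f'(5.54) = -0.13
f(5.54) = -0.18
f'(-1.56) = 0.64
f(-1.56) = -2.50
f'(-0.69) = 2.81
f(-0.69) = -0.97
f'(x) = (4*x - 8)/(-2*x^2 - 2*x - 4) + (4*x + 2)*(2*x^2 - 8*x - 3)/(-2*x^2 - 2*x - 4)^2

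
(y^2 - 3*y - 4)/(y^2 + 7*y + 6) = (y - 4)/(y + 6)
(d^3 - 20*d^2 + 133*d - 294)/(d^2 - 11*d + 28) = (d^2 - 13*d + 42)/(d - 4)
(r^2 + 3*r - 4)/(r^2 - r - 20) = (r - 1)/(r - 5)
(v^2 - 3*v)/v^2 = (v - 3)/v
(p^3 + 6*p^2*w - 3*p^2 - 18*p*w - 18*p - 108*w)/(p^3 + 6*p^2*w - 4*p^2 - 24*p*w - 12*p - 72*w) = (p + 3)/(p + 2)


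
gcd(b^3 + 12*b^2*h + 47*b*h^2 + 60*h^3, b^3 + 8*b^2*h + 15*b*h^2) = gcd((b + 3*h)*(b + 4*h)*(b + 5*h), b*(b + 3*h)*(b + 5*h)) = b^2 + 8*b*h + 15*h^2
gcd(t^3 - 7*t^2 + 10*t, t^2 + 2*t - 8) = t - 2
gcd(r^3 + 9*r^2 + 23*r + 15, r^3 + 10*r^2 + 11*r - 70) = r + 5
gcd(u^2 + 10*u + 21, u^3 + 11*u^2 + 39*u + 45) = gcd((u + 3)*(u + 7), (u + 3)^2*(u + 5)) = u + 3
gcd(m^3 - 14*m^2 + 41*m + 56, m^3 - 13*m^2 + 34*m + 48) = m^2 - 7*m - 8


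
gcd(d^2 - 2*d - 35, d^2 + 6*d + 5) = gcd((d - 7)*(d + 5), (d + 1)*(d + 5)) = d + 5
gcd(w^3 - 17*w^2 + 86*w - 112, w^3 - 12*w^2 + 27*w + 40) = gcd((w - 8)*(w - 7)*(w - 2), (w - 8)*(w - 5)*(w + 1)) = w - 8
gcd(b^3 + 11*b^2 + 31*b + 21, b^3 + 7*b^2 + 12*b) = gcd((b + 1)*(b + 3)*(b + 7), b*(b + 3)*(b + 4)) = b + 3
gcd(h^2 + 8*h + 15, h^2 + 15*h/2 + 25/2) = h + 5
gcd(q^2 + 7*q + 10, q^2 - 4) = q + 2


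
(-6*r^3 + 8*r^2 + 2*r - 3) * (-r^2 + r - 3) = 6*r^5 - 14*r^4 + 24*r^3 - 19*r^2 - 9*r + 9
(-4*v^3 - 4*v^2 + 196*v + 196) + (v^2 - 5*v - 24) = -4*v^3 - 3*v^2 + 191*v + 172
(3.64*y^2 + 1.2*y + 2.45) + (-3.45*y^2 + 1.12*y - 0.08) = 0.19*y^2 + 2.32*y + 2.37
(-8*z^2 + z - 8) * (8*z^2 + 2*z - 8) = -64*z^4 - 8*z^3 + 2*z^2 - 24*z + 64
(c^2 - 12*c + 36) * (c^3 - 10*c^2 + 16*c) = c^5 - 22*c^4 + 172*c^3 - 552*c^2 + 576*c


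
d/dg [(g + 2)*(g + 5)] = 2*g + 7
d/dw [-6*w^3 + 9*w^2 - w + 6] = -18*w^2 + 18*w - 1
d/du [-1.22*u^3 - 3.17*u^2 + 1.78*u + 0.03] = -3.66*u^2 - 6.34*u + 1.78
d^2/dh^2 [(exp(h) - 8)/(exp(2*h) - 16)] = (8*(4 - exp(h))*(exp(2*h) - 16)*exp(h) + 8*(exp(h) - 8)*exp(3*h) + (exp(2*h) - 16)^2)*exp(h)/(exp(2*h) - 16)^3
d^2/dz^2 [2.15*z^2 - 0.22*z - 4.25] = 4.30000000000000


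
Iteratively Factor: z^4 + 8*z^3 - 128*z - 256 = (z + 4)*(z^3 + 4*z^2 - 16*z - 64) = (z + 4)^2*(z^2 - 16) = (z - 4)*(z + 4)^2*(z + 4)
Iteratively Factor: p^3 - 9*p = (p)*(p^2 - 9) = p*(p + 3)*(p - 3)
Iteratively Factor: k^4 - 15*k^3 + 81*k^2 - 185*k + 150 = (k - 3)*(k^3 - 12*k^2 + 45*k - 50) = (k - 5)*(k - 3)*(k^2 - 7*k + 10) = (k - 5)*(k - 3)*(k - 2)*(k - 5)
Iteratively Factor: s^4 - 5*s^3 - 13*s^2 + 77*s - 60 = (s - 1)*(s^3 - 4*s^2 - 17*s + 60) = (s - 3)*(s - 1)*(s^2 - s - 20) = (s - 3)*(s - 1)*(s + 4)*(s - 5)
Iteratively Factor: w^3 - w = (w + 1)*(w^2 - w) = (w - 1)*(w + 1)*(w)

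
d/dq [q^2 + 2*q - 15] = 2*q + 2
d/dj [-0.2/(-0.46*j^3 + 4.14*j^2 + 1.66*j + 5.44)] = (-0.276*j^2 + 1.656*j + 0.332)/(-0.46*j^3 + 4.14*j^2 + 1.66*j + 5.44)^2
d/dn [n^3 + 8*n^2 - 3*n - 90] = 3*n^2 + 16*n - 3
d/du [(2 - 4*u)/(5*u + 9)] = -46/(5*u + 9)^2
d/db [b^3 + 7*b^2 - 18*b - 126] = 3*b^2 + 14*b - 18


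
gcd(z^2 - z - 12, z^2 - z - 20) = 1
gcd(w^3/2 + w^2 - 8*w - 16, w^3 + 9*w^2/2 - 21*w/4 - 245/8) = 1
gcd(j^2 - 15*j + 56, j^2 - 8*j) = j - 8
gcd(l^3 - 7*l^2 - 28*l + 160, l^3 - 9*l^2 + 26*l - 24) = l - 4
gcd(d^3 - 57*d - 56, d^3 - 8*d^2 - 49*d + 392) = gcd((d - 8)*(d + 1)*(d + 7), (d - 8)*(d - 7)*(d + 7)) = d^2 - d - 56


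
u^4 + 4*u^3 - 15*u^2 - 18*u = u*(u - 3)*(u + 1)*(u + 6)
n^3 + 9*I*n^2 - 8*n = n*(n + I)*(n + 8*I)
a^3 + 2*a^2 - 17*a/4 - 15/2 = (a - 2)*(a + 3/2)*(a + 5/2)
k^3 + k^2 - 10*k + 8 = (k - 2)*(k - 1)*(k + 4)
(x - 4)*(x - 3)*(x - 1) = x^3 - 8*x^2 + 19*x - 12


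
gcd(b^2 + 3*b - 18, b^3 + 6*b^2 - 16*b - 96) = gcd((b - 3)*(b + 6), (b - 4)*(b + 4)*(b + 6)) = b + 6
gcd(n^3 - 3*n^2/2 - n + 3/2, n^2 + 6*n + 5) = n + 1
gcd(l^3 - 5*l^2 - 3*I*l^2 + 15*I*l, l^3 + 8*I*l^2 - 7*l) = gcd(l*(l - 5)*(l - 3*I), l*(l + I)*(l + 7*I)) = l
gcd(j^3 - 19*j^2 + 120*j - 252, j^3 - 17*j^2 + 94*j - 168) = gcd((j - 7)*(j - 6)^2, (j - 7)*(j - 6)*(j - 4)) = j^2 - 13*j + 42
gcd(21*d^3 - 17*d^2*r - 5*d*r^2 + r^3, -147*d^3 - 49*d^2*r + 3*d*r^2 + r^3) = -21*d^2 - 4*d*r + r^2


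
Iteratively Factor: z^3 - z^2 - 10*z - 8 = (z + 1)*(z^2 - 2*z - 8) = (z - 4)*(z + 1)*(z + 2)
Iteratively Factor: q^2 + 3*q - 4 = (q + 4)*(q - 1)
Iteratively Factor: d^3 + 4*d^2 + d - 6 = (d + 2)*(d^2 + 2*d - 3) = (d + 2)*(d + 3)*(d - 1)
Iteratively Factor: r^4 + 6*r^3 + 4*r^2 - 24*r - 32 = (r + 2)*(r^3 + 4*r^2 - 4*r - 16) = (r - 2)*(r + 2)*(r^2 + 6*r + 8) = (r - 2)*(r + 2)^2*(r + 4)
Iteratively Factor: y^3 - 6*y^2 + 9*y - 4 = (y - 4)*(y^2 - 2*y + 1) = (y - 4)*(y - 1)*(y - 1)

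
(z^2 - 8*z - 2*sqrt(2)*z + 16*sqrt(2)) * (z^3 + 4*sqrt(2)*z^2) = z^5 - 8*z^4 + 2*sqrt(2)*z^4 - 16*sqrt(2)*z^3 - 16*z^3 + 128*z^2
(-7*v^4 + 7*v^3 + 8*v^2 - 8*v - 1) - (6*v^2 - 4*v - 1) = -7*v^4 + 7*v^3 + 2*v^2 - 4*v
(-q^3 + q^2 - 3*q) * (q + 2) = -q^4 - q^3 - q^2 - 6*q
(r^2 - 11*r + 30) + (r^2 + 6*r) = 2*r^2 - 5*r + 30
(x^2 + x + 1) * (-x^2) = -x^4 - x^3 - x^2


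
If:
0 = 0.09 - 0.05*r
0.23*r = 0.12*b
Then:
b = 3.45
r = 1.80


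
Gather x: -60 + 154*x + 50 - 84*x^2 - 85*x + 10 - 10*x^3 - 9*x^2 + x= -10*x^3 - 93*x^2 + 70*x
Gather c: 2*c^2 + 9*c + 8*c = 2*c^2 + 17*c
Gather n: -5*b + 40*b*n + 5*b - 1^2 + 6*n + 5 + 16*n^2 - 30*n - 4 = 16*n^2 + n*(40*b - 24)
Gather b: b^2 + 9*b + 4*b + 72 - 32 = b^2 + 13*b + 40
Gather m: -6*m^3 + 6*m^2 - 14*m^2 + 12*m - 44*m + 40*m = -6*m^3 - 8*m^2 + 8*m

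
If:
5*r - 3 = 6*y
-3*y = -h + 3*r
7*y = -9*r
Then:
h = -18/89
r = 21/89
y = -27/89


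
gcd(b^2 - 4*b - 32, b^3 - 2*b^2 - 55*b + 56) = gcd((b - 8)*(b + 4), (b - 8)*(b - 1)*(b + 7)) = b - 8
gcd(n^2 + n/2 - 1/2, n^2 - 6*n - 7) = n + 1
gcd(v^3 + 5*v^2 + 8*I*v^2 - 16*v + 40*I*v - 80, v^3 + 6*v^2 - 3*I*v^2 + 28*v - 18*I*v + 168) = v + 4*I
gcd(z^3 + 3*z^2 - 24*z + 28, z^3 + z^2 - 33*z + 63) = z + 7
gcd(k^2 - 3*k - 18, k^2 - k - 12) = k + 3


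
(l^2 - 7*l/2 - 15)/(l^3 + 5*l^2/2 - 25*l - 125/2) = (l - 6)/(l^2 - 25)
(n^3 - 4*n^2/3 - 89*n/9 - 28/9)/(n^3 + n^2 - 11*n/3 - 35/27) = 3*(n - 4)/(3*n - 5)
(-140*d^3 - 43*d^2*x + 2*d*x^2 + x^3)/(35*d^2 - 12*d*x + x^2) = (20*d^2 + 9*d*x + x^2)/(-5*d + x)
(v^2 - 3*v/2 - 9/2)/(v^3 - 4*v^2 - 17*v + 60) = (v + 3/2)/(v^2 - v - 20)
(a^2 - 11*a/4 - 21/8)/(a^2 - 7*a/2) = (a + 3/4)/a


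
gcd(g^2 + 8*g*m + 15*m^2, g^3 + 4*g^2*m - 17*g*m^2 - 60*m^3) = g^2 + 8*g*m + 15*m^2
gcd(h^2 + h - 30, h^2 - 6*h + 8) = 1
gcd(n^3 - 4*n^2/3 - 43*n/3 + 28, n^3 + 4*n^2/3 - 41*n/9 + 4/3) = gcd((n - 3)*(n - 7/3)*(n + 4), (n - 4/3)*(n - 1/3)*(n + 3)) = 1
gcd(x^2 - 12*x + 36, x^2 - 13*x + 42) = x - 6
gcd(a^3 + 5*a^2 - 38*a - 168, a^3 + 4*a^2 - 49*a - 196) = a^2 + 11*a + 28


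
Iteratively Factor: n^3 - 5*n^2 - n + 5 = (n - 5)*(n^2 - 1) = (n - 5)*(n + 1)*(n - 1)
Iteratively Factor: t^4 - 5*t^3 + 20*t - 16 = (t - 1)*(t^3 - 4*t^2 - 4*t + 16) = (t - 4)*(t - 1)*(t^2 - 4) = (t - 4)*(t - 2)*(t - 1)*(t + 2)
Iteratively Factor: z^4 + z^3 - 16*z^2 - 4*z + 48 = (z - 2)*(z^3 + 3*z^2 - 10*z - 24) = (z - 3)*(z - 2)*(z^2 + 6*z + 8) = (z - 3)*(z - 2)*(z + 4)*(z + 2)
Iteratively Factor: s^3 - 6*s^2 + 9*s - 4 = (s - 1)*(s^2 - 5*s + 4) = (s - 1)^2*(s - 4)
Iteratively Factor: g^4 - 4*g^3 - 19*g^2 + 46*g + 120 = (g - 4)*(g^3 - 19*g - 30) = (g - 5)*(g - 4)*(g^2 + 5*g + 6) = (g - 5)*(g - 4)*(g + 2)*(g + 3)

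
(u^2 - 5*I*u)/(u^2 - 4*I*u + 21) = u*(u - 5*I)/(u^2 - 4*I*u + 21)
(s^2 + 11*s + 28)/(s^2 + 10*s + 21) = (s + 4)/(s + 3)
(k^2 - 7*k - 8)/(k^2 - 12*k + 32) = (k + 1)/(k - 4)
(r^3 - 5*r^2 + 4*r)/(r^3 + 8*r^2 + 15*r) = (r^2 - 5*r + 4)/(r^2 + 8*r + 15)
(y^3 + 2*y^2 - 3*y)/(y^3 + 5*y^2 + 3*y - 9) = y/(y + 3)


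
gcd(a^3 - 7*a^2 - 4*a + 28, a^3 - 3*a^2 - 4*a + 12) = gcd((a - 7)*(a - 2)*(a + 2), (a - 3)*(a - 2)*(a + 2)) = a^2 - 4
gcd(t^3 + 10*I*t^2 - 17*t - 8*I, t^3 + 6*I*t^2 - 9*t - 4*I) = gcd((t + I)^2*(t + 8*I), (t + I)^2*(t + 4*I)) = t^2 + 2*I*t - 1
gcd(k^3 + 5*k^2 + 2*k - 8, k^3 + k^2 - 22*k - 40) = k^2 + 6*k + 8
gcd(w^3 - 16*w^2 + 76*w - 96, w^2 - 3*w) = 1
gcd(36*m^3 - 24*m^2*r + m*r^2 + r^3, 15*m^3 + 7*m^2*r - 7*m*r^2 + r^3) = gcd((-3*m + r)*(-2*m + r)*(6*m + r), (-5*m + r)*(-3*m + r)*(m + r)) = -3*m + r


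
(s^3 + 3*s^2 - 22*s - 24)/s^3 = 1 + 3/s - 22/s^2 - 24/s^3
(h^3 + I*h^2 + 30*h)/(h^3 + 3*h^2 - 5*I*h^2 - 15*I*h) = (h + 6*I)/(h + 3)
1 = 1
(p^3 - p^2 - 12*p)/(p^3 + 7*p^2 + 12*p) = (p - 4)/(p + 4)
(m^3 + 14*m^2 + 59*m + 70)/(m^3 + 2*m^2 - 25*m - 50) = (m + 7)/(m - 5)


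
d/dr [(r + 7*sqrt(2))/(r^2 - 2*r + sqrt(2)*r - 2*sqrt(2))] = (r^2 - 2*r + sqrt(2)*r - (r + 7*sqrt(2))*(2*r - 2 + sqrt(2)) - 2*sqrt(2))/(r^2 - 2*r + sqrt(2)*r - 2*sqrt(2))^2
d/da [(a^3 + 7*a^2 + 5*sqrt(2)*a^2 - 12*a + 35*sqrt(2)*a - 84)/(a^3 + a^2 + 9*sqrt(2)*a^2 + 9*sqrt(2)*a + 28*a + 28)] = 2*(-3*a^4 + 2*sqrt(2)*a^4 - 26*sqrt(2)*a^3 + 40*a^3 + 2*a^2 + 138*sqrt(2)*a^2 + 280*a + 896*sqrt(2)*a + 1008 + 868*sqrt(2))/(a^6 + 2*a^5 + 18*sqrt(2)*a^5 + 36*sqrt(2)*a^4 + 219*a^4 + 436*a^3 + 522*sqrt(2)*a^3 + 1002*a^2 + 1008*sqrt(2)*a^2 + 504*sqrt(2)*a + 1568*a + 784)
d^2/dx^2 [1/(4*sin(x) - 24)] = (-6*sin(x) + cos(x)^2 + 1)/(4*(sin(x) - 6)^3)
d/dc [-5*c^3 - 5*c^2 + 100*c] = -15*c^2 - 10*c + 100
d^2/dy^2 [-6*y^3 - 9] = -36*y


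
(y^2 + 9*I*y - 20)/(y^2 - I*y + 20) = (y + 5*I)/(y - 5*I)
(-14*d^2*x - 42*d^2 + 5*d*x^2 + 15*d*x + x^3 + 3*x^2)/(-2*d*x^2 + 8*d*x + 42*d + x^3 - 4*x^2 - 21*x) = (7*d + x)/(x - 7)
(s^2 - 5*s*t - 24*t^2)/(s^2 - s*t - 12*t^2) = (s - 8*t)/(s - 4*t)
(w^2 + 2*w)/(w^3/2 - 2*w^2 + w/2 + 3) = 2*w*(w + 2)/(w^3 - 4*w^2 + w + 6)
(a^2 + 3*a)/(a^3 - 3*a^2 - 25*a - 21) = a/(a^2 - 6*a - 7)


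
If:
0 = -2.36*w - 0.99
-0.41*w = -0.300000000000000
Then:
No Solution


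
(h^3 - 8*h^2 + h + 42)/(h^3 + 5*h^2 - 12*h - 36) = (h - 7)/(h + 6)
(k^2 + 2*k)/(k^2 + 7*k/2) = 2*(k + 2)/(2*k + 7)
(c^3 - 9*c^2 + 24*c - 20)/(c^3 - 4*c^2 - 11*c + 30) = (c - 2)/(c + 3)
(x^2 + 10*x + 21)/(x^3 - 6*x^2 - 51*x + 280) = (x + 3)/(x^2 - 13*x + 40)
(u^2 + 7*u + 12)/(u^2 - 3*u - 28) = (u + 3)/(u - 7)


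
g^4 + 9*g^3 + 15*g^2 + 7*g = g*(g + 1)^2*(g + 7)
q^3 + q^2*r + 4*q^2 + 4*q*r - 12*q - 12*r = (q - 2)*(q + 6)*(q + r)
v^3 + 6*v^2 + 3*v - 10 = (v - 1)*(v + 2)*(v + 5)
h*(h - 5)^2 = h^3 - 10*h^2 + 25*h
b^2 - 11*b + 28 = (b - 7)*(b - 4)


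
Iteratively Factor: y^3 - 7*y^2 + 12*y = (y)*(y^2 - 7*y + 12) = y*(y - 4)*(y - 3)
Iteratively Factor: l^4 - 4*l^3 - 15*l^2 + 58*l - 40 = (l + 4)*(l^3 - 8*l^2 + 17*l - 10) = (l - 2)*(l + 4)*(l^2 - 6*l + 5) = (l - 5)*(l - 2)*(l + 4)*(l - 1)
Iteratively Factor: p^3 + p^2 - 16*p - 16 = (p + 1)*(p^2 - 16) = (p + 1)*(p + 4)*(p - 4)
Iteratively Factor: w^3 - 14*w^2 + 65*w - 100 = (w - 5)*(w^2 - 9*w + 20) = (w - 5)^2*(w - 4)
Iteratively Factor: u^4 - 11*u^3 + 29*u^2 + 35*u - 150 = (u + 2)*(u^3 - 13*u^2 + 55*u - 75) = (u - 5)*(u + 2)*(u^2 - 8*u + 15) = (u - 5)*(u - 3)*(u + 2)*(u - 5)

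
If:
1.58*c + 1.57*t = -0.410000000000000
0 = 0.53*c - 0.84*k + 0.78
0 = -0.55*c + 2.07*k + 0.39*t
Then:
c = -5.01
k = -2.23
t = 4.78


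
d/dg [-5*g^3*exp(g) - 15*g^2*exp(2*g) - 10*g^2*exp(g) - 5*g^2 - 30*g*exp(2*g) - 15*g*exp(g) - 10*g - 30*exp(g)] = -5*g^3*exp(g) - 30*g^2*exp(2*g) - 25*g^2*exp(g) - 90*g*exp(2*g) - 35*g*exp(g) - 10*g - 30*exp(2*g) - 45*exp(g) - 10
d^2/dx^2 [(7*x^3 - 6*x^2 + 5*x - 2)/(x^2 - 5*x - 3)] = 2*(171*x^3 + 255*x^2 + 264*x - 185)/(x^6 - 15*x^5 + 66*x^4 - 35*x^3 - 198*x^2 - 135*x - 27)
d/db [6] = 0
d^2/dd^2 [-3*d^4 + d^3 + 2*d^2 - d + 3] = -36*d^2 + 6*d + 4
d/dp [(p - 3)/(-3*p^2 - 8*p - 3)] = 3*(p^2 - 6*p - 9)/(9*p^4 + 48*p^3 + 82*p^2 + 48*p + 9)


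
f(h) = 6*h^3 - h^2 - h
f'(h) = 18*h^2 - 2*h - 1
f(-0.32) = 0.02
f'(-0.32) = 1.48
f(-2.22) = -68.35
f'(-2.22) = 92.15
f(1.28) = 9.66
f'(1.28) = 25.93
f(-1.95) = -46.34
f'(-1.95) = 71.34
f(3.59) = 261.13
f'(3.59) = 223.81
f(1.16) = 6.86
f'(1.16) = 20.90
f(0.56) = 0.18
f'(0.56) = 3.52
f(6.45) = 1561.96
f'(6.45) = 734.94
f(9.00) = 4284.00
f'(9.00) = 1439.00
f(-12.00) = -10500.00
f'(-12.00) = 2615.00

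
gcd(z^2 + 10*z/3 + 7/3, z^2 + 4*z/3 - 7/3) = z + 7/3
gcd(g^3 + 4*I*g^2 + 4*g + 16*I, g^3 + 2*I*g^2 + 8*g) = g^2 + 2*I*g + 8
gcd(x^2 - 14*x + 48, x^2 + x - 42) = x - 6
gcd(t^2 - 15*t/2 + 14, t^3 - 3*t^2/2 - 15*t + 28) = t - 7/2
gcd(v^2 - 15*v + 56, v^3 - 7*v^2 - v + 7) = v - 7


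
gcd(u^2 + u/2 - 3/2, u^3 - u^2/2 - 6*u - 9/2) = u + 3/2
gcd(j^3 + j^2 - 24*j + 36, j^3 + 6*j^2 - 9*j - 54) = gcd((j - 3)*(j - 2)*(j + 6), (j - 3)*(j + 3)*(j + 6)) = j^2 + 3*j - 18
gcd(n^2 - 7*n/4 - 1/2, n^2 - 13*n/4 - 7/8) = n + 1/4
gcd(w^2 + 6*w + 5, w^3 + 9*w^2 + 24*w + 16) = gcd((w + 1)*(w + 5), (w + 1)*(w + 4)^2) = w + 1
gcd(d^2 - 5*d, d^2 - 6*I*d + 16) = 1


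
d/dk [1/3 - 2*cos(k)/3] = 2*sin(k)/3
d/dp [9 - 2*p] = -2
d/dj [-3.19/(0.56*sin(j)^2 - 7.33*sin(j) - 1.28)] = (3.5728*sin(j) - 23.3827)*cos(j)/(-0.56*sin(j)^2 + 7.33*sin(j) + 1.28)^2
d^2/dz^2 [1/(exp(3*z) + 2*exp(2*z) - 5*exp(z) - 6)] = ((-9*exp(2*z) - 8*exp(z) + 5)*(exp(3*z) + 2*exp(2*z) - 5*exp(z) - 6) + 2*(3*exp(2*z) + 4*exp(z) - 5)^2*exp(z))*exp(z)/(exp(3*z) + 2*exp(2*z) - 5*exp(z) - 6)^3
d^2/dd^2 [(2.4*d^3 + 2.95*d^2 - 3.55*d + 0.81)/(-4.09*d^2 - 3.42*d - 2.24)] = (189.13049*d^3 - 29.453766*d^2 - 335.376228*d - 88.101896)/(68.417929*d^6 + 171.630306*d^5 + 255.92766*d^4 + 227.99772*d^3 + 140.16576*d^2 + 51.480576*d + 11.239424)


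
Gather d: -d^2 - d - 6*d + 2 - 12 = -d^2 - 7*d - 10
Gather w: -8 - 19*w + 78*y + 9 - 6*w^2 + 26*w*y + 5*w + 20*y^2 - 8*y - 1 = -6*w^2 + w*(26*y - 14) + 20*y^2 + 70*y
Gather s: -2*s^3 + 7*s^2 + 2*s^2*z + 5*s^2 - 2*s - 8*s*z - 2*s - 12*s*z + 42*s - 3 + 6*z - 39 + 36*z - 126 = -2*s^3 + s^2*(2*z + 12) + s*(38 - 20*z) + 42*z - 168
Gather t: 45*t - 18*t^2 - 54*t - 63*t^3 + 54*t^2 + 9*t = -63*t^3 + 36*t^2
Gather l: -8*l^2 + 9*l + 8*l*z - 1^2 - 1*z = -8*l^2 + l*(8*z + 9) - z - 1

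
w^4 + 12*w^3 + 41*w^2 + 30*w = w*(w + 1)*(w + 5)*(w + 6)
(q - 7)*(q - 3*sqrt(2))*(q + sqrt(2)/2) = q^3 - 7*q^2 - 5*sqrt(2)*q^2/2 - 3*q + 35*sqrt(2)*q/2 + 21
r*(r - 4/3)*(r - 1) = r^3 - 7*r^2/3 + 4*r/3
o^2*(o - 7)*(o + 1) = o^4 - 6*o^3 - 7*o^2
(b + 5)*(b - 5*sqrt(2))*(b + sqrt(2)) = b^3 - 4*sqrt(2)*b^2 + 5*b^2 - 20*sqrt(2)*b - 10*b - 50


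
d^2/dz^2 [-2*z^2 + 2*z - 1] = -4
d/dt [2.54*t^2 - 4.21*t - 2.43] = 5.08*t - 4.21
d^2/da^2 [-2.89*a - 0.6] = 0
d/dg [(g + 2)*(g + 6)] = 2*g + 8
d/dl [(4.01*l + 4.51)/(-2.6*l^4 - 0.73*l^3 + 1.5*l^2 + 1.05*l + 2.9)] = (31.278*l^4 + 52.7586*l^3 + 3.8619*l^2 - 13.53*l + 6.8935)/(6.76*l^8 + 3.796*l^7 - 7.2671*l^6 - 7.65*l^5 - 14.363*l^4 - 1.084*l^3 + 9.8025*l^2 + 6.09*l + 8.41)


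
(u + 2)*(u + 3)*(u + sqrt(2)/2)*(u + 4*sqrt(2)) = u^4 + 5*u^3 + 9*sqrt(2)*u^3/2 + 10*u^2 + 45*sqrt(2)*u^2/2 + 20*u + 27*sqrt(2)*u + 24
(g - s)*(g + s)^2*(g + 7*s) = g^4 + 8*g^3*s + 6*g^2*s^2 - 8*g*s^3 - 7*s^4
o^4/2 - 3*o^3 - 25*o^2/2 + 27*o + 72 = (o/2 + 1)*(o - 8)*(o - 3)*(o + 3)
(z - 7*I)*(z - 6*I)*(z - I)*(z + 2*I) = z^4 - 12*I*z^3 - 27*z^2 - 68*I*z - 84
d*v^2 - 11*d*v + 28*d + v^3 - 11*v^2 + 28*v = (d + v)*(v - 7)*(v - 4)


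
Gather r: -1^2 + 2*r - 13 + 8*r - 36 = 10*r - 50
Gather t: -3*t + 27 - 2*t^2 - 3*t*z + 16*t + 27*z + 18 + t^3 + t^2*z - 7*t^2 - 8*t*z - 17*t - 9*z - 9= t^3 + t^2*(z - 9) + t*(-11*z - 4) + 18*z + 36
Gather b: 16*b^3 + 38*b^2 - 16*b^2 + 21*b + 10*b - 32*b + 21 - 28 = 16*b^3 + 22*b^2 - b - 7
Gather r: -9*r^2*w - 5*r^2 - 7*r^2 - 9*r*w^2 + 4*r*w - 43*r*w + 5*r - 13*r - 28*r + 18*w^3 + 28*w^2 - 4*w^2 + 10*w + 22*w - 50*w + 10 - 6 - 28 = r^2*(-9*w - 12) + r*(-9*w^2 - 39*w - 36) + 18*w^3 + 24*w^2 - 18*w - 24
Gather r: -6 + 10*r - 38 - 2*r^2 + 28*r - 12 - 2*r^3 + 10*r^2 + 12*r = -2*r^3 + 8*r^2 + 50*r - 56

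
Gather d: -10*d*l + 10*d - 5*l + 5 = d*(10 - 10*l) - 5*l + 5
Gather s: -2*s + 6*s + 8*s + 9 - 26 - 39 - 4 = 12*s - 60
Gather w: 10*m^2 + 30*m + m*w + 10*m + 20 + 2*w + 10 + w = 10*m^2 + 40*m + w*(m + 3) + 30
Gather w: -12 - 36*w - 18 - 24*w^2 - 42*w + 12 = -24*w^2 - 78*w - 18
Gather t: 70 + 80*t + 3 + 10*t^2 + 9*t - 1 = 10*t^2 + 89*t + 72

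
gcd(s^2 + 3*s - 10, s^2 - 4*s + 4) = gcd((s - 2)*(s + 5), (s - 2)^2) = s - 2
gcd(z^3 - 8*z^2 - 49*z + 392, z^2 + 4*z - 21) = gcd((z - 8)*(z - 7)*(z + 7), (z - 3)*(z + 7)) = z + 7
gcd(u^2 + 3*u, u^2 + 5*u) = u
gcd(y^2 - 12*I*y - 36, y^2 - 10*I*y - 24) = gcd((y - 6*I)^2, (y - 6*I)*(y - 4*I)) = y - 6*I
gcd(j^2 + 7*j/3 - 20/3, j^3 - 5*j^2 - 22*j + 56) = j + 4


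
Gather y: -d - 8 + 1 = -d - 7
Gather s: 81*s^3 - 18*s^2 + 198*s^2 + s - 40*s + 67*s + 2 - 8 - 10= 81*s^3 + 180*s^2 + 28*s - 16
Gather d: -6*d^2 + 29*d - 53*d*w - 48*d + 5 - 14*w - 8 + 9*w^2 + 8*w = -6*d^2 + d*(-53*w - 19) + 9*w^2 - 6*w - 3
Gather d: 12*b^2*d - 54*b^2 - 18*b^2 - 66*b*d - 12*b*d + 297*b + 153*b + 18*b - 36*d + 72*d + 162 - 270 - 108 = -72*b^2 + 468*b + d*(12*b^2 - 78*b + 36) - 216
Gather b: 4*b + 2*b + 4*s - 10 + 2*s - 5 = 6*b + 6*s - 15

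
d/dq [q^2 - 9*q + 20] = 2*q - 9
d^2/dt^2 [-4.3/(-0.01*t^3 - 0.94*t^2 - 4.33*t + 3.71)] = (-(0.258*t + 8.084)*(0.01*t^3 + 0.94*t^2 + 4.33*t - 3.71) + 4.3*(0.03*t^2 + 1.88*t + 4.33)*(0.06*t^2 + 3.76*t + 8.66))/(0.01*t^3 + 0.94*t^2 + 4.33*t - 3.71)^3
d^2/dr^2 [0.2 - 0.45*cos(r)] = 0.45*cos(r)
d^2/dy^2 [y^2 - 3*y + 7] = 2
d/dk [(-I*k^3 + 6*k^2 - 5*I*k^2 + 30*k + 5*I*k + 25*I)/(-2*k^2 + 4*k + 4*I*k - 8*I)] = (I*k^4 + 4*k^3*(1 - I) + k^2*(40 + 7*I) + 2*k*(-20 + I) + 70 - 170*I)/(2*(k^4 - 4*k^3*(1 + I) + 16*I*k^2 + 16*k*(1 - I) - 16))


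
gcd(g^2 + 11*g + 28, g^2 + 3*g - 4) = g + 4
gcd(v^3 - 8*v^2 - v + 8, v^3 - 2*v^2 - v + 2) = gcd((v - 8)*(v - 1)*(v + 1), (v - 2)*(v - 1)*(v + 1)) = v^2 - 1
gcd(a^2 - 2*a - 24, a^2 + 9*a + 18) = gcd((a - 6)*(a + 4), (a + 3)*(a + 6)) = 1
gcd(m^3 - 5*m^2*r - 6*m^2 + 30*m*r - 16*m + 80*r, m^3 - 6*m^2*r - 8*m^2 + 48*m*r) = m - 8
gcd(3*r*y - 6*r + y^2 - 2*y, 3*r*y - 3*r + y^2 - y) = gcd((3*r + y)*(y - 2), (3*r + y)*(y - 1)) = 3*r + y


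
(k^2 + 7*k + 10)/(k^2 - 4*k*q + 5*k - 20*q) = (-k - 2)/(-k + 4*q)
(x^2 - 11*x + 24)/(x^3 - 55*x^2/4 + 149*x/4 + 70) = 4*(x - 3)/(4*x^2 - 23*x - 35)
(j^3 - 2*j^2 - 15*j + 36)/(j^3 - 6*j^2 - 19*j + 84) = (j - 3)/(j - 7)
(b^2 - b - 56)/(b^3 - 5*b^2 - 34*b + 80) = (b + 7)/(b^2 + 3*b - 10)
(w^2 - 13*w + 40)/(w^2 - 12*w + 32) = (w - 5)/(w - 4)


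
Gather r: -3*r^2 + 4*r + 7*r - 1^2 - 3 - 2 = -3*r^2 + 11*r - 6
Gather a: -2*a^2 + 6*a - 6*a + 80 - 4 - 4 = 72 - 2*a^2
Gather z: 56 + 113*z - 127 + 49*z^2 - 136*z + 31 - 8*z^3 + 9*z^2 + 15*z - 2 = -8*z^3 + 58*z^2 - 8*z - 42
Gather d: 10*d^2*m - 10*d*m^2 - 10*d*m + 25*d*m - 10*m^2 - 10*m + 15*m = 10*d^2*m + d*(-10*m^2 + 15*m) - 10*m^2 + 5*m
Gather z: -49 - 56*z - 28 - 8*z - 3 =-64*z - 80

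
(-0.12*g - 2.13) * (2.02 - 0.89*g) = 0.1068*g^2 + 1.6533*g - 4.3026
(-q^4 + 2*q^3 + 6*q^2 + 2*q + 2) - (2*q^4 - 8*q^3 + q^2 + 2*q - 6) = -3*q^4 + 10*q^3 + 5*q^2 + 8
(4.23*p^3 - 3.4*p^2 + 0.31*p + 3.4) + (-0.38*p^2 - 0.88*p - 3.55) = 4.23*p^3 - 3.78*p^2 - 0.57*p - 0.15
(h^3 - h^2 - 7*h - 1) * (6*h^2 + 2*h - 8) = 6*h^5 - 4*h^4 - 52*h^3 - 12*h^2 + 54*h + 8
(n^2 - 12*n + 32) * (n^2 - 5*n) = n^4 - 17*n^3 + 92*n^2 - 160*n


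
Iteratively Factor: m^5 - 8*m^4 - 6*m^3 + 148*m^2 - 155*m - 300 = (m - 3)*(m^4 - 5*m^3 - 21*m^2 + 85*m + 100) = (m - 3)*(m + 4)*(m^3 - 9*m^2 + 15*m + 25) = (m - 5)*(m - 3)*(m + 4)*(m^2 - 4*m - 5) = (m - 5)^2*(m - 3)*(m + 4)*(m + 1)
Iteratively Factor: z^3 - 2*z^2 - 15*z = (z + 3)*(z^2 - 5*z) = (z - 5)*(z + 3)*(z)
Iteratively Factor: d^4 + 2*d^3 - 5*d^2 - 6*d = (d + 1)*(d^3 + d^2 - 6*d) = d*(d + 1)*(d^2 + d - 6) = d*(d - 2)*(d + 1)*(d + 3)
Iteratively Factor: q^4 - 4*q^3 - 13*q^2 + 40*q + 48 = (q - 4)*(q^3 - 13*q - 12) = (q - 4)^2*(q^2 + 4*q + 3) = (q - 4)^2*(q + 3)*(q + 1)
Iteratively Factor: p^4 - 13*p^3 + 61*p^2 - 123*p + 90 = (p - 3)*(p^3 - 10*p^2 + 31*p - 30) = (p - 5)*(p - 3)*(p^2 - 5*p + 6) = (p - 5)*(p - 3)*(p - 2)*(p - 3)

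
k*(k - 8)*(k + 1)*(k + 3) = k^4 - 4*k^3 - 29*k^2 - 24*k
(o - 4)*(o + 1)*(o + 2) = o^3 - o^2 - 10*o - 8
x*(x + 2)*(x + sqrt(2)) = x^3 + sqrt(2)*x^2 + 2*x^2 + 2*sqrt(2)*x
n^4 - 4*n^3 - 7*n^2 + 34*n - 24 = (n - 4)*(n - 2)*(n - 1)*(n + 3)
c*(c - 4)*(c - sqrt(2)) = c^3 - 4*c^2 - sqrt(2)*c^2 + 4*sqrt(2)*c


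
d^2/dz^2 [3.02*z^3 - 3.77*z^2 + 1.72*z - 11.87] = 18.12*z - 7.54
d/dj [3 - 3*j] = -3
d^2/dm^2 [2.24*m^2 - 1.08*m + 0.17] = 4.48000000000000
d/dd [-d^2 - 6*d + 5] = -2*d - 6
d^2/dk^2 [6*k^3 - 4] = 36*k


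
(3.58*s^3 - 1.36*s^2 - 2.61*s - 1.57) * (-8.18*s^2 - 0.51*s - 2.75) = -29.2844*s^5 + 9.299*s^4 + 12.1984*s^3 + 17.9137*s^2 + 7.9782*s + 4.3175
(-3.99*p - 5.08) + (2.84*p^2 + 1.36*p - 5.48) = 2.84*p^2 - 2.63*p - 10.56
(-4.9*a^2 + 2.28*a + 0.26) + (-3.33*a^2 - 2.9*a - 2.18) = -8.23*a^2 - 0.62*a - 1.92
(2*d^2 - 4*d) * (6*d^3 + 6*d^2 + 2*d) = 12*d^5 - 12*d^4 - 20*d^3 - 8*d^2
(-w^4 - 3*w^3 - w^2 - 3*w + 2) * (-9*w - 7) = 9*w^5 + 34*w^4 + 30*w^3 + 34*w^2 + 3*w - 14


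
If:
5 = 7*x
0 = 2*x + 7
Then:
No Solution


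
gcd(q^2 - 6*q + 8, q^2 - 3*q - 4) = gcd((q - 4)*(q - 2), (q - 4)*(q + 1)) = q - 4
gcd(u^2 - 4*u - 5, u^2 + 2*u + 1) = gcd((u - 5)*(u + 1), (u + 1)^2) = u + 1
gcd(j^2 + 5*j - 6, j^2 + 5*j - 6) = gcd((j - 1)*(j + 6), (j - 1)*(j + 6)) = j^2 + 5*j - 6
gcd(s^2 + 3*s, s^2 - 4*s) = s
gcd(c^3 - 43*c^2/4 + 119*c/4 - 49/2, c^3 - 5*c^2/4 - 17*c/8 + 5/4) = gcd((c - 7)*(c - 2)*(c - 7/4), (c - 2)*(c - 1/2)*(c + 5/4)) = c - 2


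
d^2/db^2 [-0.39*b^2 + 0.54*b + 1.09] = -0.780000000000000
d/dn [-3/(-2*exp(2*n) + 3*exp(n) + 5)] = (9 - 12*exp(n))*exp(n)/(-2*exp(2*n) + 3*exp(n) + 5)^2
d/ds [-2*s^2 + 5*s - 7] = 5 - 4*s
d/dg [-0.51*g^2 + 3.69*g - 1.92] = 3.69 - 1.02*g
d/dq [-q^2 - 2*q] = -2*q - 2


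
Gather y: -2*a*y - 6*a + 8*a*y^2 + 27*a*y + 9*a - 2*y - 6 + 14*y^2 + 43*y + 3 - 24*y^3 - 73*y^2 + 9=3*a - 24*y^3 + y^2*(8*a - 59) + y*(25*a + 41) + 6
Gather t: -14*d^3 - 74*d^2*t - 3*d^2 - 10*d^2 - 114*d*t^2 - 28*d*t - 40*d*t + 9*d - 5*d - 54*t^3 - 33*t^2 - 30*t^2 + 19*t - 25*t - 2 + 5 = -14*d^3 - 13*d^2 + 4*d - 54*t^3 + t^2*(-114*d - 63) + t*(-74*d^2 - 68*d - 6) + 3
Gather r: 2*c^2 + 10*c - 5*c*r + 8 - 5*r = 2*c^2 + 10*c + r*(-5*c - 5) + 8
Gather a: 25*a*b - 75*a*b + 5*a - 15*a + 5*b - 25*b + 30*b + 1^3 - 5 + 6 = a*(-50*b - 10) + 10*b + 2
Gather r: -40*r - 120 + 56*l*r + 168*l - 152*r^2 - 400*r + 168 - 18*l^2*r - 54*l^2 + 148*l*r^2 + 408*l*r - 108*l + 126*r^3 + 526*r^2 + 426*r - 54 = -54*l^2 + 60*l + 126*r^3 + r^2*(148*l + 374) + r*(-18*l^2 + 464*l - 14) - 6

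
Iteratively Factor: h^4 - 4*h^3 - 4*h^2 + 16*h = (h)*(h^3 - 4*h^2 - 4*h + 16) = h*(h - 2)*(h^2 - 2*h - 8) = h*(h - 4)*(h - 2)*(h + 2)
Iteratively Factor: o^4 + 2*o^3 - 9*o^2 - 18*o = (o + 3)*(o^3 - o^2 - 6*o) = (o - 3)*(o + 3)*(o^2 + 2*o) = (o - 3)*(o + 2)*(o + 3)*(o)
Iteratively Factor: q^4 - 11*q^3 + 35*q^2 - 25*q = (q - 5)*(q^3 - 6*q^2 + 5*q) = q*(q - 5)*(q^2 - 6*q + 5) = q*(q - 5)^2*(q - 1)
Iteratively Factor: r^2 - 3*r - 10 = (r + 2)*(r - 5)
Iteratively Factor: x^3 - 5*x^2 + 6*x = (x - 3)*(x^2 - 2*x) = x*(x - 3)*(x - 2)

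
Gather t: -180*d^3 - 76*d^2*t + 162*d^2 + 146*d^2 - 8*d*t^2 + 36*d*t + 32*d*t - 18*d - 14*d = -180*d^3 + 308*d^2 - 8*d*t^2 - 32*d + t*(-76*d^2 + 68*d)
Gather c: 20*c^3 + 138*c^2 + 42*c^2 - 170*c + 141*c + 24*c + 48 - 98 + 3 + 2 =20*c^3 + 180*c^2 - 5*c - 45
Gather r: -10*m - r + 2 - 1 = -10*m - r + 1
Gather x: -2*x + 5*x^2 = 5*x^2 - 2*x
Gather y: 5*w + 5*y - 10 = 5*w + 5*y - 10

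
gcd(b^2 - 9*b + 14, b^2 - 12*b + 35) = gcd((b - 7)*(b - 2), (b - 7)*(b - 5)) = b - 7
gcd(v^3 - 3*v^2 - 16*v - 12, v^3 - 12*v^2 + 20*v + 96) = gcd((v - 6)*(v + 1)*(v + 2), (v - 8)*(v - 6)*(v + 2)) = v^2 - 4*v - 12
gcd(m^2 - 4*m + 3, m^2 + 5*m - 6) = m - 1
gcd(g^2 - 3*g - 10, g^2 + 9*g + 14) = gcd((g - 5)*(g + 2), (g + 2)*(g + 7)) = g + 2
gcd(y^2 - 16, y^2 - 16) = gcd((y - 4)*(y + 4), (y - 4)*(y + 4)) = y^2 - 16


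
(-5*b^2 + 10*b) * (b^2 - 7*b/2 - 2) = -5*b^4 + 55*b^3/2 - 25*b^2 - 20*b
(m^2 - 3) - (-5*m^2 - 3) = 6*m^2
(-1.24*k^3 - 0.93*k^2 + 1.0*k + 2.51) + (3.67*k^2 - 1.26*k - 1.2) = -1.24*k^3 + 2.74*k^2 - 0.26*k + 1.31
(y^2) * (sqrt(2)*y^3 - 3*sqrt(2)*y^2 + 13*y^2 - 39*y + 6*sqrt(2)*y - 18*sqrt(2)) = sqrt(2)*y^5 - 3*sqrt(2)*y^4 + 13*y^4 - 39*y^3 + 6*sqrt(2)*y^3 - 18*sqrt(2)*y^2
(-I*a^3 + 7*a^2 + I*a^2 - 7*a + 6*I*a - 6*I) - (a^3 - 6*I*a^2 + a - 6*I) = -a^3 - I*a^3 + 7*a^2 + 7*I*a^2 - 8*a + 6*I*a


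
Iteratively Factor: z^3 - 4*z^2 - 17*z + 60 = (z - 5)*(z^2 + z - 12) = (z - 5)*(z - 3)*(z + 4)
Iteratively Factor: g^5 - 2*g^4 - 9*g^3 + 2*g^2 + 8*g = (g - 4)*(g^4 + 2*g^3 - g^2 - 2*g) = g*(g - 4)*(g^3 + 2*g^2 - g - 2) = g*(g - 4)*(g + 1)*(g^2 + g - 2) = g*(g - 4)*(g - 1)*(g + 1)*(g + 2)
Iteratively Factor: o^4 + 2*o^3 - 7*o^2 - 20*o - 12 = (o - 3)*(o^3 + 5*o^2 + 8*o + 4) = (o - 3)*(o + 1)*(o^2 + 4*o + 4) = (o - 3)*(o + 1)*(o + 2)*(o + 2)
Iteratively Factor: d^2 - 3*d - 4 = (d + 1)*(d - 4)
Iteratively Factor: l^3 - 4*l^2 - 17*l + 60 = (l - 3)*(l^2 - l - 20) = (l - 5)*(l - 3)*(l + 4)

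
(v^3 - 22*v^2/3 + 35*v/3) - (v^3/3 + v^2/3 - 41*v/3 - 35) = 2*v^3/3 - 23*v^2/3 + 76*v/3 + 35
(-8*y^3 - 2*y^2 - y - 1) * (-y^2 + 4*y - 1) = 8*y^5 - 30*y^4 + y^3 - y^2 - 3*y + 1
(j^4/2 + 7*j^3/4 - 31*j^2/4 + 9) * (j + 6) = j^5/2 + 19*j^4/4 + 11*j^3/4 - 93*j^2/2 + 9*j + 54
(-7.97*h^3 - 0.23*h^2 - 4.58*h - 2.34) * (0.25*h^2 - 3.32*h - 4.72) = -1.9925*h^5 + 26.4029*h^4 + 37.237*h^3 + 15.7062*h^2 + 29.3864*h + 11.0448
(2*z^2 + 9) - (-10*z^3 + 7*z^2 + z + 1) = 10*z^3 - 5*z^2 - z + 8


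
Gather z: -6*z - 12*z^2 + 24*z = -12*z^2 + 18*z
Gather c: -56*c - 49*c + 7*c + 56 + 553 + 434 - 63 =980 - 98*c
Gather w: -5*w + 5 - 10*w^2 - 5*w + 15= -10*w^2 - 10*w + 20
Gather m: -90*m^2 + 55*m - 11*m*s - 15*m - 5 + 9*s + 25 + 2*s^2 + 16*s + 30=-90*m^2 + m*(40 - 11*s) + 2*s^2 + 25*s + 50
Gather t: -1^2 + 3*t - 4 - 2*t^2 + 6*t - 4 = -2*t^2 + 9*t - 9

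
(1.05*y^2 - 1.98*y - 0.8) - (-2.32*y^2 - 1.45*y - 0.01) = 3.37*y^2 - 0.53*y - 0.79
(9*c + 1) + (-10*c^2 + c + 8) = -10*c^2 + 10*c + 9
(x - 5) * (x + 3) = x^2 - 2*x - 15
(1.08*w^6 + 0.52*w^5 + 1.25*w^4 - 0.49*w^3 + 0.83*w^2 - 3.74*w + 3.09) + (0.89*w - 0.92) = 1.08*w^6 + 0.52*w^5 + 1.25*w^4 - 0.49*w^3 + 0.83*w^2 - 2.85*w + 2.17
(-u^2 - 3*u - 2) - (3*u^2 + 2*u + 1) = -4*u^2 - 5*u - 3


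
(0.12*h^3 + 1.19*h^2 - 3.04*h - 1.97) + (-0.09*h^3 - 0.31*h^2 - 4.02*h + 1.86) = 0.03*h^3 + 0.88*h^2 - 7.06*h - 0.11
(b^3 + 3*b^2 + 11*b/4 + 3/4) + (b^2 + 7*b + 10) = b^3 + 4*b^2 + 39*b/4 + 43/4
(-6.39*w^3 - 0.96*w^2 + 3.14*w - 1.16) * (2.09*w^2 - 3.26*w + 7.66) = -13.3551*w^5 + 18.825*w^4 - 39.2552*w^3 - 20.0144*w^2 + 27.834*w - 8.8856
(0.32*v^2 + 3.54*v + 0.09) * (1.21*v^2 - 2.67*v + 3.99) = 0.3872*v^4 + 3.429*v^3 - 8.0661*v^2 + 13.8843*v + 0.3591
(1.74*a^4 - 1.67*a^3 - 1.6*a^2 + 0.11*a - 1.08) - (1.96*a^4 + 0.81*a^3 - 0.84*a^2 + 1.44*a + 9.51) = -0.22*a^4 - 2.48*a^3 - 0.76*a^2 - 1.33*a - 10.59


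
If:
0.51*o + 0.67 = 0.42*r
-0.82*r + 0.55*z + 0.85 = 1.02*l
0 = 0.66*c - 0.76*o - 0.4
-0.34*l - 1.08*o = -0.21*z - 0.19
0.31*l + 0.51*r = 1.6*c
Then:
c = 1.50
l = 3.55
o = 0.77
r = 2.53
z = 8.82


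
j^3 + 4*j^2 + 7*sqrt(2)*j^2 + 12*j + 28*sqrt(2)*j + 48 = (j + 4)*(j + sqrt(2))*(j + 6*sqrt(2))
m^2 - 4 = (m - 2)*(m + 2)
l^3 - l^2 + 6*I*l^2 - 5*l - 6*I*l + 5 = (l - 1)*(l + I)*(l + 5*I)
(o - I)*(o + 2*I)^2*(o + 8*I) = o^4 + 11*I*o^3 - 24*o^2 + 4*I*o - 32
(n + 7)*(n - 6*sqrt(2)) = n^2 - 6*sqrt(2)*n + 7*n - 42*sqrt(2)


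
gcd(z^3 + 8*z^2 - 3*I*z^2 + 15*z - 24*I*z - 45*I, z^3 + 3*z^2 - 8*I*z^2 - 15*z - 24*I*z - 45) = z^2 + z*(3 - 3*I) - 9*I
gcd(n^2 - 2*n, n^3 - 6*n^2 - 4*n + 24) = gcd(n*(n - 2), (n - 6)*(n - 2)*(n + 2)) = n - 2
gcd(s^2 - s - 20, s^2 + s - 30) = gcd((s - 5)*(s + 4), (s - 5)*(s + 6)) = s - 5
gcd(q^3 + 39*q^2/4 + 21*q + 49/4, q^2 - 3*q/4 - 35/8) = q + 7/4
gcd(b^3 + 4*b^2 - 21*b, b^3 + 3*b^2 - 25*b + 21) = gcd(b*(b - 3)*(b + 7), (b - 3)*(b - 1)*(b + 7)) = b^2 + 4*b - 21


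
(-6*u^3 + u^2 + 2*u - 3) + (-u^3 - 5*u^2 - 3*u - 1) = -7*u^3 - 4*u^2 - u - 4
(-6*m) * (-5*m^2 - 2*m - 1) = 30*m^3 + 12*m^2 + 6*m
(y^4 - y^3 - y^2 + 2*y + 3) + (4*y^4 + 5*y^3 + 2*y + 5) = 5*y^4 + 4*y^3 - y^2 + 4*y + 8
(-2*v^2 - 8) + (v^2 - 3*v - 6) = -v^2 - 3*v - 14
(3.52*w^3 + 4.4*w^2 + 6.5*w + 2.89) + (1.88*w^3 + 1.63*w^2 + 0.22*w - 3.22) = 5.4*w^3 + 6.03*w^2 + 6.72*w - 0.33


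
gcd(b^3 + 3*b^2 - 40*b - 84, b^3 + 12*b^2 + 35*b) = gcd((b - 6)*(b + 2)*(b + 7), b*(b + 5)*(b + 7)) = b + 7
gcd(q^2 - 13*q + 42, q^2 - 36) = q - 6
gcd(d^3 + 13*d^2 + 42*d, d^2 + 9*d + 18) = d + 6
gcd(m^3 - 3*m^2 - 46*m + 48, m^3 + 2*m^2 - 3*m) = m - 1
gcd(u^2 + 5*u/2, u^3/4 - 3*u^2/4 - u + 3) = 1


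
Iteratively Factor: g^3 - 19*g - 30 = (g + 2)*(g^2 - 2*g - 15) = (g + 2)*(g + 3)*(g - 5)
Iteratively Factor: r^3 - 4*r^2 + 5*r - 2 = (r - 1)*(r^2 - 3*r + 2) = (r - 1)^2*(r - 2)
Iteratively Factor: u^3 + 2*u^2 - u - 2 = (u - 1)*(u^2 + 3*u + 2) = (u - 1)*(u + 1)*(u + 2)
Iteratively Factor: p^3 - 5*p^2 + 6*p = (p)*(p^2 - 5*p + 6) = p*(p - 3)*(p - 2)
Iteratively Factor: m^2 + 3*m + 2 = (m + 1)*(m + 2)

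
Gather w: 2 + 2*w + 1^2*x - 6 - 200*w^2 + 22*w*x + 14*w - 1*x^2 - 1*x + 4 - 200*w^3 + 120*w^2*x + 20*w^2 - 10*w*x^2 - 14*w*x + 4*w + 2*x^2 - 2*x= -200*w^3 + w^2*(120*x - 180) + w*(-10*x^2 + 8*x + 20) + x^2 - 2*x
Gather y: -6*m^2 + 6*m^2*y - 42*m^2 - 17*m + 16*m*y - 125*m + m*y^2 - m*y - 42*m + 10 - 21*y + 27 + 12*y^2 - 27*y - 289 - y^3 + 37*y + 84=-48*m^2 - 184*m - y^3 + y^2*(m + 12) + y*(6*m^2 + 15*m - 11) - 168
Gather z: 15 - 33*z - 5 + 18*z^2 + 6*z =18*z^2 - 27*z + 10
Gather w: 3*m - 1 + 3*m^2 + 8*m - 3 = 3*m^2 + 11*m - 4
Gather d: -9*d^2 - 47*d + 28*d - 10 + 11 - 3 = -9*d^2 - 19*d - 2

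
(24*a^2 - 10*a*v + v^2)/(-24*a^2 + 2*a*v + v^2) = (-6*a + v)/(6*a + v)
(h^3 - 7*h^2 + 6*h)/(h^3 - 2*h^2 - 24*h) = (h - 1)/(h + 4)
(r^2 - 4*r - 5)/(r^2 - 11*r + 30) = (r + 1)/(r - 6)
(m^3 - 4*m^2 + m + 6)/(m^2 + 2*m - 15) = (m^2 - m - 2)/(m + 5)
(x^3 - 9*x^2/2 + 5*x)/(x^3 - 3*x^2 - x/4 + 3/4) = 2*x*(2*x^2 - 9*x + 10)/(4*x^3 - 12*x^2 - x + 3)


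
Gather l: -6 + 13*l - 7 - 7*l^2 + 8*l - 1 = -7*l^2 + 21*l - 14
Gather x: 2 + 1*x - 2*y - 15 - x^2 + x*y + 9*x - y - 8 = -x^2 + x*(y + 10) - 3*y - 21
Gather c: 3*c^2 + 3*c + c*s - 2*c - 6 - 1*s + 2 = 3*c^2 + c*(s + 1) - s - 4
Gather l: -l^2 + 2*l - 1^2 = -l^2 + 2*l - 1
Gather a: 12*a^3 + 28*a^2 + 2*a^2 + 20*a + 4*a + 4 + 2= 12*a^3 + 30*a^2 + 24*a + 6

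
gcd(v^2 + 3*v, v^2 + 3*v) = v^2 + 3*v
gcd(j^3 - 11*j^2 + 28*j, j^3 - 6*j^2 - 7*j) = j^2 - 7*j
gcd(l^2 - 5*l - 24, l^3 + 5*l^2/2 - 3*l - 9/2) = l + 3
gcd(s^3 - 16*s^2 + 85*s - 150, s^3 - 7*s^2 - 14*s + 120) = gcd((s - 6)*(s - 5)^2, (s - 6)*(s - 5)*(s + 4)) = s^2 - 11*s + 30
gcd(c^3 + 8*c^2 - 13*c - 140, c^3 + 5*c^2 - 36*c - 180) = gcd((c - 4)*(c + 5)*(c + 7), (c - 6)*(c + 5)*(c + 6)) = c + 5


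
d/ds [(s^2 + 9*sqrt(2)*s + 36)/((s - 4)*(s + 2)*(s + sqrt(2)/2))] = 2*((s - 4)*(s + 2)*(2*s + sqrt(2))*(2*s + 9*sqrt(2)) - 2*(s - 4)*(s + 2)*(s^2 + 9*sqrt(2)*s + 36) - (s - 4)*(2*s + sqrt(2))*(s^2 + 9*sqrt(2)*s + 36) - (s + 2)*(2*s + sqrt(2))*(s^2 + 9*sqrt(2)*s + 36))/((s - 4)^2*(s + 2)^2*(2*s + sqrt(2))^2)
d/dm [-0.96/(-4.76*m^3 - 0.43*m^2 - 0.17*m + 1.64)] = (-13.7088*m^2 - 0.8256*m - 0.1632)/(4.76*m^3 + 0.43*m^2 + 0.17*m - 1.64)^2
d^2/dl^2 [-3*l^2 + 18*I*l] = -6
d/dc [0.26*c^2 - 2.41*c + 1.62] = 0.52*c - 2.41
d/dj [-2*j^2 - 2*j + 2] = -4*j - 2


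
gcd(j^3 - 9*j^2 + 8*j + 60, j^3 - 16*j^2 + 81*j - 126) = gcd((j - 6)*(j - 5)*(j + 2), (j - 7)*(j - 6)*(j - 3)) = j - 6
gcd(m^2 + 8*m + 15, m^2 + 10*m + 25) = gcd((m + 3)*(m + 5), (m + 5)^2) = m + 5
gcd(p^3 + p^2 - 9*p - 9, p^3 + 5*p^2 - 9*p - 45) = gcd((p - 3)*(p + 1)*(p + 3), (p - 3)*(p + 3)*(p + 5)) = p^2 - 9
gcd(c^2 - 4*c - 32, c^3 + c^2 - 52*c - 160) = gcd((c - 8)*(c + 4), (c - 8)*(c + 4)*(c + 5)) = c^2 - 4*c - 32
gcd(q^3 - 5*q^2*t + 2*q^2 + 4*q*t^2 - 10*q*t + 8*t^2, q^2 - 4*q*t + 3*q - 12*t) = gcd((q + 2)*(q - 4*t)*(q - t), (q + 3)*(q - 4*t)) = q - 4*t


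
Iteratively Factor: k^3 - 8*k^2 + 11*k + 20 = (k + 1)*(k^2 - 9*k + 20) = (k - 4)*(k + 1)*(k - 5)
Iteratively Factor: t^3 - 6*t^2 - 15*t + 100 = (t + 4)*(t^2 - 10*t + 25) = (t - 5)*(t + 4)*(t - 5)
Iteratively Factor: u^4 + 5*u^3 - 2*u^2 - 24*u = (u + 3)*(u^3 + 2*u^2 - 8*u) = (u - 2)*(u + 3)*(u^2 + 4*u) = (u - 2)*(u + 3)*(u + 4)*(u)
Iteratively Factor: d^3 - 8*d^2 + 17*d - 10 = (d - 5)*(d^2 - 3*d + 2) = (d - 5)*(d - 2)*(d - 1)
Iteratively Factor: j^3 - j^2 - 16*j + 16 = (j - 1)*(j^2 - 16) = (j - 1)*(j + 4)*(j - 4)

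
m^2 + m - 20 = (m - 4)*(m + 5)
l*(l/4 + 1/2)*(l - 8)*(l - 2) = l^4/4 - 2*l^3 - l^2 + 8*l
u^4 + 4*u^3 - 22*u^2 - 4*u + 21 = (u - 3)*(u - 1)*(u + 1)*(u + 7)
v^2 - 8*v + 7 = (v - 7)*(v - 1)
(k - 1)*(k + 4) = k^2 + 3*k - 4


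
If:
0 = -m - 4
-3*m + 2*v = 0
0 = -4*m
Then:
No Solution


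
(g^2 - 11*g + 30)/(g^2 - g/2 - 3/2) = 2*(-g^2 + 11*g - 30)/(-2*g^2 + g + 3)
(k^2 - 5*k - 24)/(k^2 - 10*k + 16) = (k + 3)/(k - 2)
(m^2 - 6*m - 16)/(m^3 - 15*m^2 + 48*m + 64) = (m + 2)/(m^2 - 7*m - 8)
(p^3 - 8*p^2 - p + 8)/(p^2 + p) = p - 9 + 8/p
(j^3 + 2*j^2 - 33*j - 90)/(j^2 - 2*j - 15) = (j^2 - j - 30)/(j - 5)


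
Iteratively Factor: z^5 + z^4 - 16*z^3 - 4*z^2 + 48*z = (z)*(z^4 + z^3 - 16*z^2 - 4*z + 48) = z*(z - 2)*(z^3 + 3*z^2 - 10*z - 24) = z*(z - 2)*(z + 4)*(z^2 - z - 6) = z*(z - 2)*(z + 2)*(z + 4)*(z - 3)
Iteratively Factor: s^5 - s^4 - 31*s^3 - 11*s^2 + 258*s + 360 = (s + 2)*(s^4 - 3*s^3 - 25*s^2 + 39*s + 180) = (s - 4)*(s + 2)*(s^3 + s^2 - 21*s - 45) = (s - 4)*(s + 2)*(s + 3)*(s^2 - 2*s - 15) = (s - 5)*(s - 4)*(s + 2)*(s + 3)*(s + 3)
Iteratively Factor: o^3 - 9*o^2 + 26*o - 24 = (o - 2)*(o^2 - 7*o + 12) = (o - 4)*(o - 2)*(o - 3)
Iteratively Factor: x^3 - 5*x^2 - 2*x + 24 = (x - 3)*(x^2 - 2*x - 8) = (x - 4)*(x - 3)*(x + 2)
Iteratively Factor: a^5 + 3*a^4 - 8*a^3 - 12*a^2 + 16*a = (a)*(a^4 + 3*a^3 - 8*a^2 - 12*a + 16) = a*(a + 4)*(a^3 - a^2 - 4*a + 4) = a*(a + 2)*(a + 4)*(a^2 - 3*a + 2) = a*(a - 2)*(a + 2)*(a + 4)*(a - 1)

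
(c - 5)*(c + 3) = c^2 - 2*c - 15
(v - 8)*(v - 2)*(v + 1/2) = v^3 - 19*v^2/2 + 11*v + 8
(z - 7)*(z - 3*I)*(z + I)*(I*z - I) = I*z^4 + 2*z^3 - 8*I*z^3 - 16*z^2 + 10*I*z^2 + 14*z - 24*I*z + 21*I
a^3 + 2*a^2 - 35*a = a*(a - 5)*(a + 7)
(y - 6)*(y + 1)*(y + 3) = y^3 - 2*y^2 - 21*y - 18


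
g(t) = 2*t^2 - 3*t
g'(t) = 4*t - 3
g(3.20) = 10.88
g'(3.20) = 9.80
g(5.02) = 35.34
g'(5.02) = 17.08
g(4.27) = 23.66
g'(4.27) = 14.08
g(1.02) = -0.98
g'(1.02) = 1.08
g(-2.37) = 18.34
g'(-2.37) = -12.48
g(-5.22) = 70.16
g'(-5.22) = -23.88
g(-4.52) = 54.42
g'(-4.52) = -21.08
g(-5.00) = 65.00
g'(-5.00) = -23.00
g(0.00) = 0.00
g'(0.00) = -3.00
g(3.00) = 9.00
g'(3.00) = 9.00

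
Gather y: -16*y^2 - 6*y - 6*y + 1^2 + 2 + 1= -16*y^2 - 12*y + 4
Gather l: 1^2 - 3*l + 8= 9 - 3*l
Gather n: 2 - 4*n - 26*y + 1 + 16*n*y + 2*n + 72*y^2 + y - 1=n*(16*y - 2) + 72*y^2 - 25*y + 2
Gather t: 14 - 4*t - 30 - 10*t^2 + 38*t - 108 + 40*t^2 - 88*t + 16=30*t^2 - 54*t - 108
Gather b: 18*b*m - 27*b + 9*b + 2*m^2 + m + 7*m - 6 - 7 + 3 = b*(18*m - 18) + 2*m^2 + 8*m - 10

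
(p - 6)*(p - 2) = p^2 - 8*p + 12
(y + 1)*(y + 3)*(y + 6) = y^3 + 10*y^2 + 27*y + 18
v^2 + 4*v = v*(v + 4)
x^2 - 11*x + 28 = (x - 7)*(x - 4)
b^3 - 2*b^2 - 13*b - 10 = (b - 5)*(b + 1)*(b + 2)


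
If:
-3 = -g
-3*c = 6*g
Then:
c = -6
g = 3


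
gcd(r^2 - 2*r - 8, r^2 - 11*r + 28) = r - 4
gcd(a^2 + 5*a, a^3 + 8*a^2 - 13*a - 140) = a + 5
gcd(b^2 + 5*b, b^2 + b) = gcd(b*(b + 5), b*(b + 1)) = b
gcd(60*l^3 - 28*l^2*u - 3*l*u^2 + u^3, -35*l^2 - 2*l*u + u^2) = 5*l + u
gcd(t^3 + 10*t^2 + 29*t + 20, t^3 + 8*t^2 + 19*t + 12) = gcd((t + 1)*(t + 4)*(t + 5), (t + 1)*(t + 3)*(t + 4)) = t^2 + 5*t + 4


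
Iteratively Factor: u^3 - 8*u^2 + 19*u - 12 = (u - 3)*(u^2 - 5*u + 4) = (u - 3)*(u - 1)*(u - 4)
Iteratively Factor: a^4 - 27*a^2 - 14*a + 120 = (a + 4)*(a^3 - 4*a^2 - 11*a + 30) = (a - 2)*(a + 4)*(a^2 - 2*a - 15) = (a - 5)*(a - 2)*(a + 4)*(a + 3)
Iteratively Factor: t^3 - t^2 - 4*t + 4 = (t - 2)*(t^2 + t - 2) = (t - 2)*(t + 2)*(t - 1)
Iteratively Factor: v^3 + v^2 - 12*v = (v - 3)*(v^2 + 4*v) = v*(v - 3)*(v + 4)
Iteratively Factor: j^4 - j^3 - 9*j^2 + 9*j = (j - 1)*(j^3 - 9*j) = (j - 1)*(j + 3)*(j^2 - 3*j) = (j - 3)*(j - 1)*(j + 3)*(j)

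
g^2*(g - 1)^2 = g^4 - 2*g^3 + g^2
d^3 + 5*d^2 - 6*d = d*(d - 1)*(d + 6)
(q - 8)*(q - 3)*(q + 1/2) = q^3 - 21*q^2/2 + 37*q/2 + 12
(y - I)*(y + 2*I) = y^2 + I*y + 2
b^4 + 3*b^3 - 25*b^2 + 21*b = b*(b - 3)*(b - 1)*(b + 7)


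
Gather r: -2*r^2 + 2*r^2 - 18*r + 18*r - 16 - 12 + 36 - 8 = 0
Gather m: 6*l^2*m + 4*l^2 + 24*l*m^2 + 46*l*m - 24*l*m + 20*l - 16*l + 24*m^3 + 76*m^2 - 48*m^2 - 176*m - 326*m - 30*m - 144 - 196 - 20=4*l^2 + 4*l + 24*m^3 + m^2*(24*l + 28) + m*(6*l^2 + 22*l - 532) - 360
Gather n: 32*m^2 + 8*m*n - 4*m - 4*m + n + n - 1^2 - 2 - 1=32*m^2 - 8*m + n*(8*m + 2) - 4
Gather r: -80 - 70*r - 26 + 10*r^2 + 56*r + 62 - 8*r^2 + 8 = 2*r^2 - 14*r - 36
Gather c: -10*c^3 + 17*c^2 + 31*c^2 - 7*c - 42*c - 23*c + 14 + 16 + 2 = -10*c^3 + 48*c^2 - 72*c + 32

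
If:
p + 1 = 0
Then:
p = -1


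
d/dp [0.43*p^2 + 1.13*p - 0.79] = 0.86*p + 1.13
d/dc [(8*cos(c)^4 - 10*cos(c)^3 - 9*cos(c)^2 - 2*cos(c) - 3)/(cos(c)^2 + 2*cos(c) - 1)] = 2*(-8*cos(c)^5 - 19*cos(c)^4 + 36*cos(c)^3 - 7*cos(c)^2 - 12*cos(c) - 4)*sin(c)/(-sin(c)^2 + 2*cos(c))^2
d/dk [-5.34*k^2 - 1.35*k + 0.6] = -10.68*k - 1.35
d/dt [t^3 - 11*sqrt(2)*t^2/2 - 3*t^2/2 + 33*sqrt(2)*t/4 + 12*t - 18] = 3*t^2 - 11*sqrt(2)*t - 3*t + 33*sqrt(2)/4 + 12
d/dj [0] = 0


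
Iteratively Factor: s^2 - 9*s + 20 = (s - 5)*(s - 4)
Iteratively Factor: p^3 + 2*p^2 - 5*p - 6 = (p + 1)*(p^2 + p - 6) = (p + 1)*(p + 3)*(p - 2)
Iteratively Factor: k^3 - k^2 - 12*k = (k)*(k^2 - k - 12) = k*(k + 3)*(k - 4)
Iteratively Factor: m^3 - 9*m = (m - 3)*(m^2 + 3*m) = m*(m - 3)*(m + 3)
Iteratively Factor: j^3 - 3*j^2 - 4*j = (j + 1)*(j^2 - 4*j) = (j - 4)*(j + 1)*(j)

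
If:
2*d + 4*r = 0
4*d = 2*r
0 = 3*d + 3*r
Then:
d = 0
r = 0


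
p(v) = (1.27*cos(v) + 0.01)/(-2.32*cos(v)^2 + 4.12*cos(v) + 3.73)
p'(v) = (-4.64*sin(v)*cos(v) + 4.12*sin(v))*(1.27*cos(v) + 0.01)/(-2.32*cos(v)^2 + 4.12*cos(v) + 3.73)^2 - 1.27*sin(v)/(-2.32*cos(v)^2 + 4.12*cos(v) + 3.73) = (2.9464*sin(v)^2 - 0.0464000000000002*cos(v) - 7.6423)*sin(v)/(-2.32*cos(v)^2 + 4.12*cos(v) + 3.73)^2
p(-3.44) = 0.52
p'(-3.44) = -0.40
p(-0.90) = 0.15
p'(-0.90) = 0.16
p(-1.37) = 0.06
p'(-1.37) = 0.24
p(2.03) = -0.38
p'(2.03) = -2.25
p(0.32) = 0.22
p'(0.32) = -0.08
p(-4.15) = -0.76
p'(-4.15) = -6.11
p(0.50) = 0.20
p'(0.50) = -0.11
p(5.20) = 0.12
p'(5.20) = 0.18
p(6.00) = 0.22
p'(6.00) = 0.07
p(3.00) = 0.48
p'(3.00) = -0.15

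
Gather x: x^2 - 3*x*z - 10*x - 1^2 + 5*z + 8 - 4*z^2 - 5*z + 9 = x^2 + x*(-3*z - 10) - 4*z^2 + 16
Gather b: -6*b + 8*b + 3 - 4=2*b - 1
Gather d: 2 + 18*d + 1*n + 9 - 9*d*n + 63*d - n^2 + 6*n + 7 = d*(81 - 9*n) - n^2 + 7*n + 18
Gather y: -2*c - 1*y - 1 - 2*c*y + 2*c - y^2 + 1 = -y^2 + y*(-2*c - 1)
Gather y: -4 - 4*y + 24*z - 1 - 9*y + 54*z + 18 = -13*y + 78*z + 13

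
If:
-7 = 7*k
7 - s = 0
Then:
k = -1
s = 7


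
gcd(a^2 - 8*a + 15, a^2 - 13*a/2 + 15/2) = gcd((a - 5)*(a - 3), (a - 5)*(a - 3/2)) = a - 5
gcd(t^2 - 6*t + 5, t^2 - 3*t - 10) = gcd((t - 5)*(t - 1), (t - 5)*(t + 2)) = t - 5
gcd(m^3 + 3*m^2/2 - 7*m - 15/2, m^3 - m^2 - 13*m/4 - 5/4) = m^2 - 3*m/2 - 5/2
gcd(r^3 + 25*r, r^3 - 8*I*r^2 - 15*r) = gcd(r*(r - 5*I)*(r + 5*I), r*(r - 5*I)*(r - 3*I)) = r^2 - 5*I*r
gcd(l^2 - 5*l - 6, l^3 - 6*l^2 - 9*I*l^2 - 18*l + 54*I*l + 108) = l - 6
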